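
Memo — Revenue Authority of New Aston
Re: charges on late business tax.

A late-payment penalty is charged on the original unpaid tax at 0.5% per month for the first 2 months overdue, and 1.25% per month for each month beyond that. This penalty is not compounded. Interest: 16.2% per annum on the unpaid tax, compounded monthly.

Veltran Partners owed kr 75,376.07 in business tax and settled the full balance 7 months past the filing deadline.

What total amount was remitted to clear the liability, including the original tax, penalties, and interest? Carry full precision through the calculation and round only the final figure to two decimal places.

Penalty, months 1–2: 2 × 0.5% × kr 75,376.07 = kr 753.76…
Penalty, months 3–7: 5 × 1.25% × kr 75,376.07 = kr 4,711.00…
Interest (16.2%/yr ÷ 12 = 1.35%/month): kr 75,376.07 × ((1 + 0.0135)^7 − 1) = kr 7,418.1009…
Total = kr 75,376.07 + kr 5,464.7651… + kr 7,418.1009… = kr 88,258.94

kr 88,258.94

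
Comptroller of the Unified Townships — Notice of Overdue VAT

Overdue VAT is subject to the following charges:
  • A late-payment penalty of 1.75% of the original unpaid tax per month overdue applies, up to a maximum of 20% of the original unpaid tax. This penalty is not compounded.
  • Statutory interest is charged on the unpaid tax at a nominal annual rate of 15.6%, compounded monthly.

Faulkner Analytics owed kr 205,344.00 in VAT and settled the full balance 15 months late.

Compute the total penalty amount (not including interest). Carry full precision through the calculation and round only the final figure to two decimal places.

kr 41,068.80

Penalty (uncapped): 15 × 1.75% × kr 205,344.00 = kr 53,902.80; cap = 20% × kr 205,344.00 = kr 41,068.80 → penalty = kr 41,068.80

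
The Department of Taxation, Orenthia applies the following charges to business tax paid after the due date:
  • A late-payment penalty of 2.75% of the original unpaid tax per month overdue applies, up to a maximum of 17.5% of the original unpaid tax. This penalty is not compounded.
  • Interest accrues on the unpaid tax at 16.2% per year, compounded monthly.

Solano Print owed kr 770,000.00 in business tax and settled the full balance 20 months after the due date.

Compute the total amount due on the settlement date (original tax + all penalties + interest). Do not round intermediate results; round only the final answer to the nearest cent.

kr 1,141,602.34

Penalty (uncapped): 20 × 2.75% × kr 770,000.00 = kr 423,500.00; cap = 17.5% × kr 770,000.00 = kr 134,750.00 → penalty = kr 134,750.00
Interest (16.2%/yr ÷ 12 = 1.35%/month): kr 770,000.00 × ((1 + 0.0135)^20 − 1) = kr 236,852.3447…
Total = kr 770,000.00 + kr 134,750.0000 + kr 236,852.3447… = kr 1,141,602.34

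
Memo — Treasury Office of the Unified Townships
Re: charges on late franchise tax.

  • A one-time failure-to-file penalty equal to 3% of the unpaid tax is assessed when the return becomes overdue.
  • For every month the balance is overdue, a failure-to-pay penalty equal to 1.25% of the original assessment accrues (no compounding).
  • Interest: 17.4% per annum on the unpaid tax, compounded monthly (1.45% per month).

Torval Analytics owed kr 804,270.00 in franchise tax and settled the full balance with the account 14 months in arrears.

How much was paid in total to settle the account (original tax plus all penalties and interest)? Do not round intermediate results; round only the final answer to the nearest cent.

Failure-to-file penalty: 3% × kr 804,270.00 = kr 24,128.10
Failure-to-pay penalty: 14 × 1.25% × kr 804,270.00 = kr 140,747.25
Interest: kr 804,270.00 × ((1 + 0.0145)^14 − 1) = kr 804,270.00 × 0.2232880… = kr 179,583.8481…
Total = kr 804,270.00 + kr 164,875.3500 + kr 179,583.8481… = kr 1,148,729.20

kr 1,148,729.20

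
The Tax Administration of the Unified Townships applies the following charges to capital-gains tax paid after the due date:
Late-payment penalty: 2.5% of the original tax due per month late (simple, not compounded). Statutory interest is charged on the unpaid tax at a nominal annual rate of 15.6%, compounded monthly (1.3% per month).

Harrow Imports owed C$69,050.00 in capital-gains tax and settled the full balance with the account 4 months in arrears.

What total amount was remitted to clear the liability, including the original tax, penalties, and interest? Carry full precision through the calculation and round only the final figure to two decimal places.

Late-payment penalty: 4 × 2.5% × C$69,050.00 = C$6,905.00
Interest: C$69,050.00 × ((1 + 0.013)^4 − 1) = C$69,050.00 × 0.0530228… = C$3,661.2255…
Total = C$69,050.00 + C$6,905.0000 + C$3,661.2255… = C$79,616.23

C$79,616.23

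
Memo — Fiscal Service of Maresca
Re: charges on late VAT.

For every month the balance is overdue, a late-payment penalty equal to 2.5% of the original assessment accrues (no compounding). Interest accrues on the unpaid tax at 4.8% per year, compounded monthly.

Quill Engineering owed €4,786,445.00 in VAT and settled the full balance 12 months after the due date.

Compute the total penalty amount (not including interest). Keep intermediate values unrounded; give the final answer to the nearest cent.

Late-payment penalty: 12 × 2.5% × €4,786,445.00 = €1,435,933.50

€1,435,933.50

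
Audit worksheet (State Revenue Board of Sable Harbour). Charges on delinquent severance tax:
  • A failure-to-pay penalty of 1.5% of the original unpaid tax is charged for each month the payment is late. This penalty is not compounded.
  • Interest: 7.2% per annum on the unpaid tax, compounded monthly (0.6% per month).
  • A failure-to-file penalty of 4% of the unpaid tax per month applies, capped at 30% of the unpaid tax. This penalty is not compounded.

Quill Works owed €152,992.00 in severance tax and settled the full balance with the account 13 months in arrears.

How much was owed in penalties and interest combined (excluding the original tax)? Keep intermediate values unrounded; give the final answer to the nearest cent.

€88,103.61

Failure-to-file: 13 × 4% × €152,992.00 = €79,555.84, capped at 30% × €152,992.00 = €45,897.60
Failure-to-pay penalty: 13 × 1.5% × €152,992.00 = €29,833.44
Interest: €152,992.00 × ((1 + 0.006)^13 − 1) = €152,992.00 × 0.0808707… = €12,372.5721…
Penalties + interest = €75,731.0400 + €12,372.5721… = €88,103.61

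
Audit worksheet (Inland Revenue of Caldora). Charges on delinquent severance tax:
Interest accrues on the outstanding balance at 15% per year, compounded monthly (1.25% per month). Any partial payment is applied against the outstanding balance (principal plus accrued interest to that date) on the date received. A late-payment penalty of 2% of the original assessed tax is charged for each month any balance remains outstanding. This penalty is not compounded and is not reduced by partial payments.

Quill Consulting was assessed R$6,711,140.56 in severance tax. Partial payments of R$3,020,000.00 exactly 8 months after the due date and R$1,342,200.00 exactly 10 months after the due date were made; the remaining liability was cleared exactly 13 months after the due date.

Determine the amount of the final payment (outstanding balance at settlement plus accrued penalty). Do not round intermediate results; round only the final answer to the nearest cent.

R$5,025,565.72

Balance at month 8: R$6,711,140.5600 × (1 + 0.0125)^8 = R$7,412,361.4716…
After R$3,020,000.00 payment: R$7,412,361.4716… − R$3,020,000.00 = R$4,392,361.4716…
Balance at month 10: R$4,392,361.4716… × (1 + 0.0125)^2 = R$4,502,856.8149…
After R$1,342,200.00 payment: R$4,502,856.8149… − R$1,342,200.00 = R$3,160,656.8149…
Balance at month 13: R$3,160,656.8149… × (1 + 0.0125)^3 = R$3,280,669.1765…
Penalty: 13 × 2% × R$6,711,140.56 = R$1,744,896.55…
Final settlement = outstanding balance + penalty = R$3,280,669.1765… + R$1,744,896.55… = R$5,025,565.72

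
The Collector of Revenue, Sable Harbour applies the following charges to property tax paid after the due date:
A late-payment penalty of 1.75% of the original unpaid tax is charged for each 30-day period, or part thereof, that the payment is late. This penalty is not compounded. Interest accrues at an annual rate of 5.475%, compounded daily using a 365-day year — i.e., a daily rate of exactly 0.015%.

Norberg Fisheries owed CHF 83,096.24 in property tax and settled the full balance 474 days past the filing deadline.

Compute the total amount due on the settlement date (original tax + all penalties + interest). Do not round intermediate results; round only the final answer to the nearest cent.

CHF 112,485.96

Penalty periods: ⌈474/30⌉ = 16; penalty = 16 × 1.75% × CHF 83,096.24 = CHF 23,266.95…
Interest: CHF 83,096.24 × ((1 + 0.00015)^474 − 1) = CHF 83,096.24 × 0.07368286… = CHF 6,122.7690…
Total = CHF 83,096.24 + CHF 23,266.9472 + CHF 6,122.7690… = CHF 112,485.96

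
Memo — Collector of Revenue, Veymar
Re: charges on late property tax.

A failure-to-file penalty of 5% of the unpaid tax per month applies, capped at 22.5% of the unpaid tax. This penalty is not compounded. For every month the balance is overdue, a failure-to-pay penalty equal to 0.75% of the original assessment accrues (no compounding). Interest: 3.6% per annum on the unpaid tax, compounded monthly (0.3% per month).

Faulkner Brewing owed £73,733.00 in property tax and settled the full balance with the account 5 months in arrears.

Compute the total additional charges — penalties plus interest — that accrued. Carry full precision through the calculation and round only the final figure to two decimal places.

£20,467.56

Failure-to-file: 5 × 5% × £73,733.00 = £18,433.25, capped at 22.5% × £73,733.00 = £16,589.93…
Failure-to-pay penalty = 0.75% × £73,733.00 × 5 mo = £2,764.99…
Interest: £73,733.00 × ((1 + 0.003)^5 − 1) = £73,733.00 × 0.0150903… = £1,112.6509…
Penalties + interest = £19,354.9125 + £1,112.6509… = £20,467.56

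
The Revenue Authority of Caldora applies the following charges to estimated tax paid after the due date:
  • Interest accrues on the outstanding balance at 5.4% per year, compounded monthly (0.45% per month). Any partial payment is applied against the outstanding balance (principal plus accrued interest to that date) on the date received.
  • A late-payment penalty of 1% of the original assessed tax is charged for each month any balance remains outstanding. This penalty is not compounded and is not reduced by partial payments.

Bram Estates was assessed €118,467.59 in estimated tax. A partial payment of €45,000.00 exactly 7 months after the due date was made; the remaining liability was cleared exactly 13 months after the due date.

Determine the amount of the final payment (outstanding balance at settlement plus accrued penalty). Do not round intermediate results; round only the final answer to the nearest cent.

€94,760.22

Balance at month 7: €118,467.5900 × (1 + 0.0045)^7 = €122,250.0770…
After €45,000.00 payment: €122,250.0770… − €45,000.00 = €77,250.0770…
Balance at month 13: €77,250.0770… × (1 + 0.0045)^6 = €79,359.4350…
Penalty: 13 × 1% × €118,467.59 = €15,400.79…
Final settlement = outstanding balance + penalty = €79,359.4350… + €15,400.79… = €94,760.22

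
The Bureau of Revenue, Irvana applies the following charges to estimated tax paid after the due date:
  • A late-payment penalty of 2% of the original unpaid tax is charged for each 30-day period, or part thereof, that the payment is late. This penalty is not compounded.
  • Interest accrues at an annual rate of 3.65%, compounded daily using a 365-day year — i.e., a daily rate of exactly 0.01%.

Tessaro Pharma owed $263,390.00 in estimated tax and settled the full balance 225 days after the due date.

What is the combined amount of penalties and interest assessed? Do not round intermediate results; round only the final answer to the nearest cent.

$48,135.55

Penalty periods: ⌈225/30⌉ = 8; penalty = 8 × 2% × $263,390.00 = $42,142.40
Interest: $263,390.00 × ((1 + 0.0001)^225 − 1) = $263,390.00 × 0.02275388… = $5,993.1454…
Penalties + interest = $42,142.4000 + $5,993.1454… = $48,135.55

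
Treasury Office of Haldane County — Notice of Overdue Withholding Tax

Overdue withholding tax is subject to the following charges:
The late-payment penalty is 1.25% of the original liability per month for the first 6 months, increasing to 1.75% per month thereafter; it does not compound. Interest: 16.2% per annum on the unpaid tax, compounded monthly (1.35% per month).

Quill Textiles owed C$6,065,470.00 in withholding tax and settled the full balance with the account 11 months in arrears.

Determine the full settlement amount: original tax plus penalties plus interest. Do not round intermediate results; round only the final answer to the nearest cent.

Penalty, months 1–6: 6 × 1.25% × C$6,065,470.00 = C$454,910.25
Penalty, months 7–11: 5 × 1.75% × C$6,065,470.00 = C$530,728.63…
Interest: C$6,065,470.00 × ((1 + 0.0135)^11 − 1) = C$6,065,470.00 × 0.1589409… = C$964,051.1566…
Total = C$6,065,470.00 + C$985,638.8750 + C$964,051.1566… = C$8,015,160.03

C$8,015,160.03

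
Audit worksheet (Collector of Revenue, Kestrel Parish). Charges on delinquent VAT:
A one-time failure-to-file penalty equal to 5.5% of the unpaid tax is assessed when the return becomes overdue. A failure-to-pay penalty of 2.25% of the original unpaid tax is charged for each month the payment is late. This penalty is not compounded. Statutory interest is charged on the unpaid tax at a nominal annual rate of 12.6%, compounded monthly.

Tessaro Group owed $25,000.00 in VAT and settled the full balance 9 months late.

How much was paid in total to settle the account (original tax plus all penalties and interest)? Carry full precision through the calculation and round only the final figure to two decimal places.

Failure-to-file penalty: 5.5% × $25,000.00 = $1,375.00
Failure-to-pay penalty = 2.25% × $25,000.00 × 9 mo = $5,062.50
Interest (12.6%/yr ÷ 12 = 1.05%/month): $25,000.00 × ((1 + 0.0105)^9 − 1) = $2,464.1947…
Total = $25,000.00 + $6,437.5000 + $2,464.1947… = $33,901.69

$33,901.69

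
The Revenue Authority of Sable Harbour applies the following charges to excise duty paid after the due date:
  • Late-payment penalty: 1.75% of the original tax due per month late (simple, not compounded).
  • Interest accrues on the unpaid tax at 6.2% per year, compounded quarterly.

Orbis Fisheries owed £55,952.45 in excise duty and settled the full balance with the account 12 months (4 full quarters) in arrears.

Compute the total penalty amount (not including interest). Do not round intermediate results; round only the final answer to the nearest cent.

£11,750.01

Late-payment penalty = 1.75% × £55,952.45 × 12 mo = £11,750.01…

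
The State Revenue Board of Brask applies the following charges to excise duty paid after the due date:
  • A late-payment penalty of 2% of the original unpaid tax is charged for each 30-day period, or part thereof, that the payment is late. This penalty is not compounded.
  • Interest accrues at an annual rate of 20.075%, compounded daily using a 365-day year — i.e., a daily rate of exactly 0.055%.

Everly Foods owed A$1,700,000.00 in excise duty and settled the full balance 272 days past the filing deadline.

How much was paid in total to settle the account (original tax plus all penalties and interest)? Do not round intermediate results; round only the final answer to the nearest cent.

A$2,314,247.13

Penalty periods: ⌈272/30⌉ = 10; penalty = 10 × 2% × A$1,700,000.00 = A$340,000.00
Interest: A$1,700,000.00 × ((1 + 0.00055)^272 − 1) = A$1,700,000.00 × 0.16132184… = A$274,247.1309…
Total = A$1,700,000.00 + A$340,000.0000 + A$274,247.1309… = A$2,314,247.13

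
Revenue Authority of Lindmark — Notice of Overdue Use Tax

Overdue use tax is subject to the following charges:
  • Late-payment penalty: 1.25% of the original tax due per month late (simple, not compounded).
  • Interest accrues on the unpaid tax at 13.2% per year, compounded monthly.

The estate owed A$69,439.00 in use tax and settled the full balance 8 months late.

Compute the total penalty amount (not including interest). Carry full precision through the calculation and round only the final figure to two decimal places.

Late-payment penalty = 1.25% × A$69,439.00 × 8 mo = A$6,943.90

A$6,943.90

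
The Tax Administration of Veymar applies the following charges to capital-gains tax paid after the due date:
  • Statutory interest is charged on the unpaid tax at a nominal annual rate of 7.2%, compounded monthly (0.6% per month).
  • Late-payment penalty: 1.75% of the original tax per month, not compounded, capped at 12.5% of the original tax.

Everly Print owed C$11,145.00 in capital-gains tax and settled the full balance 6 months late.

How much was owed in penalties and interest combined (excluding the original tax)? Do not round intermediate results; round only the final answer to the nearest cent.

C$1,577.51

Penalty: 6 × 1.75% × C$11,145.00 = C$1,170.23… (below the 12.5% cap of C$1,393.13…)
Interest: C$11,145.00 × ((1 + 0.006)^6 − 1) = C$11,145.00 × 0.0365443… = C$407.2867…
Penalties + interest = C$1,170.2250 + C$407.2867… = C$1,577.51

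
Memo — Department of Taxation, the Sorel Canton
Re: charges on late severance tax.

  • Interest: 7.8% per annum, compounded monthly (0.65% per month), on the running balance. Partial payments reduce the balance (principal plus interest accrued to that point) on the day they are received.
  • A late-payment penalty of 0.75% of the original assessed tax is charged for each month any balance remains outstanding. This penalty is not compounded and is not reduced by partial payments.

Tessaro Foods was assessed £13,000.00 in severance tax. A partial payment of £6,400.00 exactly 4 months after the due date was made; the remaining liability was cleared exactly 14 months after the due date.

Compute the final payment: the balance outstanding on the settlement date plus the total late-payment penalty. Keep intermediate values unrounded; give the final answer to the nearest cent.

£8,770.92

Balance at month 4: £13,000.0000 × (1 + 0.0065)^4 = £13,341.3098…
After £6,400.00 payment: £13,341.3098… − £6,400.00 = £6,941.3098…
Balance at month 14: £6,941.3098… × (1 + 0.0065)^10 = £7,405.9235…
Penalty: 14 × 0.75% × £13,000.00 = £1,365.00
Final settlement = outstanding balance + penalty = £7,405.9235… + £1,365.00 = £8,770.92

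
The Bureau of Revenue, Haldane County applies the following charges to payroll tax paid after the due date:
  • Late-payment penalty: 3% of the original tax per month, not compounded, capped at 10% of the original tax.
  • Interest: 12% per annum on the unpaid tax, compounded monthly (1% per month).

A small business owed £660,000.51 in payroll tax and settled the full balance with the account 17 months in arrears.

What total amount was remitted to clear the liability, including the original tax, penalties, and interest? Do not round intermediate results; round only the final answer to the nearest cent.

Penalty (uncapped): 17 × 3% × £660,000.51 = £336,600.26…; cap = 10% × £660,000.51 = £66,000.05… → penalty = £66,000.05…
Interest: £660,000.51 × ((1 + 0.01)^17 − 1) = £660,000.51 × 0.1843044… = £121,641.0187…
Total = £660,000.51 + £66,000.0510 + £121,641.0187… = £847,641.58

£847,641.58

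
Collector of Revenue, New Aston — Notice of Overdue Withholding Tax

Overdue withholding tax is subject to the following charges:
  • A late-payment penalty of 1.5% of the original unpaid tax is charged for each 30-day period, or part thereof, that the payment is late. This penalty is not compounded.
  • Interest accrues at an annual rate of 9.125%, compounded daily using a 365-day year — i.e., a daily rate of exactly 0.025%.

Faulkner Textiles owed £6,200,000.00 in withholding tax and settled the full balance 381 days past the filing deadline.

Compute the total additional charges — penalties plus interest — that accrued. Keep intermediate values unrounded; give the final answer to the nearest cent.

£1,828,508.40

Penalty periods: ⌈381/30⌉ = 13; penalty = 13 × 1.5% × £6,200,000.00 = £1,209,000.00
Interest: £6,200,000.00 × ((1 + 0.00025)^381 − 1) = £6,200,000.00 × 0.09992071… = £619,508.4044…
Penalties + interest = £1,209,000.0000 + £619,508.4044… = £1,828,508.40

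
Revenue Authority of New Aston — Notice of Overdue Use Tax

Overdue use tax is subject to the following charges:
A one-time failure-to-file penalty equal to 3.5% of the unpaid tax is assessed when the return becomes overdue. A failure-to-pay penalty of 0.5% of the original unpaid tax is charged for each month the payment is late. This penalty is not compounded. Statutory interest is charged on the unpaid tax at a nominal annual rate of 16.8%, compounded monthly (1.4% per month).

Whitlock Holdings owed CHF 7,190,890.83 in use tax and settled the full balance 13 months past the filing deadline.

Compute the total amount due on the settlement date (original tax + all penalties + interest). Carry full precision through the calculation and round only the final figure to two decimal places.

Failure-to-file penalty: 3.5% × CHF 7,190,890.83 = CHF 251,681.18…
Failure-to-pay penalty = 0.5% × CHF 7,190,890.83 × 13 mo = CHF 467,407.90…
Interest: CHF 7,190,890.83 × ((1 + 0.014)^13 − 1) = CHF 7,190,890.83 × 0.1981010… = CHF 1,424,522.3531…
Total = CHF 7,190,890.83 + CHF 719,089.0830 + CHF 1,424,522.3531… = CHF 9,334,502.27

CHF 9,334,502.27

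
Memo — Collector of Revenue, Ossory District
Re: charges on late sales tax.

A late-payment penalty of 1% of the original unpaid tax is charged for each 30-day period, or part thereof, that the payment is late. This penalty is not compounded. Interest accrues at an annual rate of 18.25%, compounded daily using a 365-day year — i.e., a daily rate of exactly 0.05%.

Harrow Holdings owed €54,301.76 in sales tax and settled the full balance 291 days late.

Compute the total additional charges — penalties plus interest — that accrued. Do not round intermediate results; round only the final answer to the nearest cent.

€13,932.51

Penalty periods: ⌈291/30⌉ = 10; penalty = 10 × 1% × €54,301.76 = €5,430.18…
Interest: €54,301.76 × ((1 + 0.0005)^291 − 1) = €54,301.76 × 0.15657568… = €8,502.3349…
Penalties + interest = €5,430.1760 + €8,502.3349… = €13,932.51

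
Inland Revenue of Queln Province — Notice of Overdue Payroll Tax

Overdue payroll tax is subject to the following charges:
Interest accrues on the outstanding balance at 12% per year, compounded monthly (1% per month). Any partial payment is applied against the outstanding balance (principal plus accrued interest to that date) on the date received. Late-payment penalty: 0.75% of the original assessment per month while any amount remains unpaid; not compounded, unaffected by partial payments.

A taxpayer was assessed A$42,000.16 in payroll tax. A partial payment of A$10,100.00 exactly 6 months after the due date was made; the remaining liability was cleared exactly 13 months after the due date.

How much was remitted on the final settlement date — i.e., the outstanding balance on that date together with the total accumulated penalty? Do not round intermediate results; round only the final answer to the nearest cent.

A$41,066.55

Balance at month 6: A$42,000.1600 × (1 + 0.01)^6 = A$44,584.0162…
After A$10,100.00 payment: A$44,584.0162… − A$10,100.00 = A$34,484.0162…
Balance at month 13: A$34,484.0162… × (1 + 0.01)^7 = A$36,971.5328…
Penalty: 13 × 0.75% × A$42,000.16 = A$4,095.02…
Final settlement = outstanding balance + penalty = A$36,971.5328… + A$4,095.02… = A$41,066.55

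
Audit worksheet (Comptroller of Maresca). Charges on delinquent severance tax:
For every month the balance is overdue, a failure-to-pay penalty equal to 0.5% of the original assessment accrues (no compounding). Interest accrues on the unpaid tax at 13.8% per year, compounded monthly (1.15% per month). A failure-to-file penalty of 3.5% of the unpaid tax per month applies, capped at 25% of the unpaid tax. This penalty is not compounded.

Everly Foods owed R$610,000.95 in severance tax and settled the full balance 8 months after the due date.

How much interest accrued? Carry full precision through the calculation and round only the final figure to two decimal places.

Interest: R$610,000.95 × ((1 + 0.0115)^8 − 1) = R$610,000.95 × 0.0957894… = R$58,431.6278…

R$58,431.63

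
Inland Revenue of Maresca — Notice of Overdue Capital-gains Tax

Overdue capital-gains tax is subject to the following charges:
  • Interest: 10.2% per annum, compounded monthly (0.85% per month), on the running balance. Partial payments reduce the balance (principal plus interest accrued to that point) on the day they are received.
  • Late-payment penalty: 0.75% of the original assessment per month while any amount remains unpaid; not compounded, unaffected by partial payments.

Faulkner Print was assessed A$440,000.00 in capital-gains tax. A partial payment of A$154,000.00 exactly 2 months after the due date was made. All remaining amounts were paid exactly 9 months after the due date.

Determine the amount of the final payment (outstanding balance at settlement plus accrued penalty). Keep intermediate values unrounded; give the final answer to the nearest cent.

Balance at month 2: A$440,000.0000 × (1 + 0.0085)^2 = A$447,511.7900
After A$154,000.00 payment: A$447,511.7900 − A$154,000.00 = A$293,511.7900
Balance at month 9: A$293,511.7900 × (1 + 0.0085)^7 = A$311,427.4350…
Penalty: 9 × 0.75% × A$440,000.00 = A$29,700.00
Final settlement = outstanding balance + penalty = A$311,427.4350… + A$29,700.00 = A$341,127.44

A$341,127.44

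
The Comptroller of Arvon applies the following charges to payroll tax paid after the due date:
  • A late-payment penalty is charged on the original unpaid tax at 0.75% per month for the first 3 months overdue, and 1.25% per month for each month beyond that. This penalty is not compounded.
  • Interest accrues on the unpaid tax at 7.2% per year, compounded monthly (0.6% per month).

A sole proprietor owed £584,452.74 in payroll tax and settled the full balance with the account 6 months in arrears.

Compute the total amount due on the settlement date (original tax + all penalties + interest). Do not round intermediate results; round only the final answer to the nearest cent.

£640,878.34

Penalty, months 1–3: 3 × 0.75% × £584,452.74 = £13,150.19…
Penalty, months 4–6: 3 × 1.25% × £584,452.74 = £21,916.98…
Interest: £584,452.74 × ((1 + 0.006)^6 − 1) = £584,452.74 × 0.0365443… = £21,358.4393…
Total = £584,452.74 + £35,067.1644 + £21,358.4393… = £640,878.34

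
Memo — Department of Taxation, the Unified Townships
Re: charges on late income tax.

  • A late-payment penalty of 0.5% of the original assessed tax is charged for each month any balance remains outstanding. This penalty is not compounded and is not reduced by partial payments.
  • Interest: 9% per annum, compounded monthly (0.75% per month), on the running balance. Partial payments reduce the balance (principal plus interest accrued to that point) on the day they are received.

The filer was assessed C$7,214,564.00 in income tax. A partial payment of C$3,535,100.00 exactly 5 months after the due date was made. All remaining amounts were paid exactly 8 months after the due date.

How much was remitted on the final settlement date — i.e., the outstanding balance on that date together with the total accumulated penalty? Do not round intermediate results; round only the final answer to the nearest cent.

Balance at month 5: C$7,214,564.0000 × (1 + 0.0075)^5 = C$7,489,198.8930…
After C$3,535,100.00 payment: C$7,489,198.8930… − C$3,535,100.00 = C$3,954,098.8930…
Balance at month 8: C$3,954,098.8930… × (1 + 0.0075)^3 = C$4,043,735.0404…
Penalty: 8 × 0.5% × C$7,214,564.00 = C$288,582.56
Final settlement = outstanding balance + penalty = C$4,043,735.0404… + C$288,582.56 = C$4,332,317.60

C$4,332,317.60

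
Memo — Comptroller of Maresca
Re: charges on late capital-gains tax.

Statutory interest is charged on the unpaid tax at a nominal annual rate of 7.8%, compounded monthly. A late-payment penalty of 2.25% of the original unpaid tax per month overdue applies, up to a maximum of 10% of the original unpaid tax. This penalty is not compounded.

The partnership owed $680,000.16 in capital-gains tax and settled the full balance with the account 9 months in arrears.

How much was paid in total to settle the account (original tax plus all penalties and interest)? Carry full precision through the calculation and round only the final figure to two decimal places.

$788,830.31

Penalty (uncapped): 9 × 2.25% × $680,000.16 = $137,700.03…; cap = 10% × $680,000.16 = $68,000.02… → penalty = $68,000.02…
Interest (7.8%/yr ÷ 12 = 0.65%/month): $680,000.16 × ((1 + 0.0065)^9 − 1) = $40,830.1301…
Total = $680,000.16 + $68,000.0160 + $40,830.1301… = $788,830.31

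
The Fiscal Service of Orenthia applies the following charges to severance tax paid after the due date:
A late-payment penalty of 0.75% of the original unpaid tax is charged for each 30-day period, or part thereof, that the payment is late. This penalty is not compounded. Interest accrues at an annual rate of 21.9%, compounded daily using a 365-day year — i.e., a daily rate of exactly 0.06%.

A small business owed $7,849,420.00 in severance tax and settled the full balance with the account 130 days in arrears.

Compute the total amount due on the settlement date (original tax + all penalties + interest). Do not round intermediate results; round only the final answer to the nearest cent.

Penalty periods: ⌈130/30⌉ = 5; penalty = 5 × 0.75% × $7,849,420.00 = $294,353.25
Interest: $7,849,420.00 × ((1 + 0.0006)^130 − 1) = $7,849,420.00 × 0.08109737… = $636,567.3244…
Total = $7,849,420.00 + $294,353.2500 + $636,567.3244… = $8,780,340.57

$8,780,340.57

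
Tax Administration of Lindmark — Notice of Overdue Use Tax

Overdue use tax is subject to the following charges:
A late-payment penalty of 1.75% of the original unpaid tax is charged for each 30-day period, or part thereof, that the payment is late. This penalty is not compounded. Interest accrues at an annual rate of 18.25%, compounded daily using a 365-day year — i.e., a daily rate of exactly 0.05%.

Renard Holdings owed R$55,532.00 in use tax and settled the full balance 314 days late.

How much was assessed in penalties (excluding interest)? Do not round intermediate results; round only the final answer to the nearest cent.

Penalty periods: ⌈314/30⌉ = 11; penalty = 11 × 1.75% × R$55,532.00 = R$10,689.91

R$10,689.91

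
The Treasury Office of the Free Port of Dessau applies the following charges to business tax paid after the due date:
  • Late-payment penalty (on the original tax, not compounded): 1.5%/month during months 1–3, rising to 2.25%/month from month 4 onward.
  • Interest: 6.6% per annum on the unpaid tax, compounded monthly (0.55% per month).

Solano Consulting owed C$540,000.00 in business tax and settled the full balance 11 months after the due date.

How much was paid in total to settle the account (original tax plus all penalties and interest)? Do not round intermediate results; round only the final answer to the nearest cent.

Penalty, months 1–3: 3 × 1.5% × C$540,000.00 = C$24,300.00
Penalty, months 4–11: 8 × 2.25% × C$540,000.00 = C$97,200.00
Interest: C$540,000.00 × ((1 + 0.0055)^11 − 1) = C$540,000.00 × 0.0621915… = C$33,583.4133…
Total = C$540,000.00 + C$121,500.0000 + C$33,583.4133… = C$695,083.41

C$695,083.41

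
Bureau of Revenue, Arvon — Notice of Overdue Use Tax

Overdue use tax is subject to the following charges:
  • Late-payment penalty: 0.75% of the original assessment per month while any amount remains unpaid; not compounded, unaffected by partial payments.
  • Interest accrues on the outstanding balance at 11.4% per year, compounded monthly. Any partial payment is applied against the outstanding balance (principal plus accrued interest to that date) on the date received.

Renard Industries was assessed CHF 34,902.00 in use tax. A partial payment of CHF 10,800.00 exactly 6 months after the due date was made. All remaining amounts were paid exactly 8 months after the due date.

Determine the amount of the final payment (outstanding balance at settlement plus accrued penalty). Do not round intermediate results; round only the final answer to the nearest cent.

CHF 28,732.39

Monthly rate = 11.4% ÷ 12 = 0.95%
Balance at month 6: CHF 34,902.0000 × (1 + 0.0095)^6 = CHF 36,939.2653…
After CHF 10,800.00 payment: CHF 36,939.2653… − CHF 10,800.00 = CHF 26,139.2653…
Balance at month 8: CHF 26,139.2653… × (1 + 0.0095)^2 = CHF 26,638.2705…
Penalty: 8 × 0.75% × CHF 34,902.00 = CHF 2,094.12
Final settlement = outstanding balance + penalty = CHF 26,638.2705… + CHF 2,094.12 = CHF 28,732.39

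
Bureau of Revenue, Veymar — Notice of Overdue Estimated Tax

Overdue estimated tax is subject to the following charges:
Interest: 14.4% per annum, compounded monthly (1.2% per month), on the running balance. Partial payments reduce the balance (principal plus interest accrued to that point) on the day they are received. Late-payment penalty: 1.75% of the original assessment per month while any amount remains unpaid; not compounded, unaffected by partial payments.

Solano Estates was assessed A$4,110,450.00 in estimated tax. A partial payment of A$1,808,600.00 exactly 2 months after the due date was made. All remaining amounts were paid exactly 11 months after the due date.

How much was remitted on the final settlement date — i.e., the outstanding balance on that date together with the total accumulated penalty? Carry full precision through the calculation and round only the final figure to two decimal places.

A$3,464,474.48

Balance at month 2: A$4,110,450.0000 × (1 + 0.012)^2 = A$4,209,692.7048
After A$1,808,600.00 payment: A$4,209,692.7048 − A$1,808,600.00 = A$2,401,092.7048
Balance at month 11: A$2,401,092.7048 × (1 + 0.012)^9 = A$2,673,212.8542…
Penalty: 11 × 1.75% × A$4,110,450.00 = A$791,261.63…
Final settlement = outstanding balance + penalty = A$2,673,212.8542… + A$791,261.63… = A$3,464,474.48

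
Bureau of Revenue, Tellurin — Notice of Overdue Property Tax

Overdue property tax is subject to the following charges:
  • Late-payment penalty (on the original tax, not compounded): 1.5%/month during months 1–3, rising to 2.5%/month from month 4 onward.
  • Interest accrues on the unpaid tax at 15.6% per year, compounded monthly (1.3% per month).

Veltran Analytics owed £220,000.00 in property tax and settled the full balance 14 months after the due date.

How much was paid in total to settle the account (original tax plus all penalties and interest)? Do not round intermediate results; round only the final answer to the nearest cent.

£334,005.77

Penalty, months 1–3: 3 × 1.5% × £220,000.00 = £9,900.00
Penalty, months 4–14: 11 × 2.5% × £220,000.00 = £60,500.00
Interest: £220,000.00 × ((1 + 0.013)^14 − 1) = £220,000.00 × 0.1982081… = £43,605.7722…
Total = £220,000.00 + £70,400.0000 + £43,605.7722… = £334,005.77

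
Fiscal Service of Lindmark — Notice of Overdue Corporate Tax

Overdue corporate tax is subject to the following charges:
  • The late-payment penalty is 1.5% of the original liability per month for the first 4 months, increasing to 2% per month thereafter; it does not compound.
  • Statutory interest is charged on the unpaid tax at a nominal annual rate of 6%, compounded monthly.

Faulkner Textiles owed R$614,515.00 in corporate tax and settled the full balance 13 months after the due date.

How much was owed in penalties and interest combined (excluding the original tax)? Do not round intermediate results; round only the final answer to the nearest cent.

R$188,647.63

Penalty, months 1–4: 4 × 1.5% × R$614,515.00 = R$36,870.90
Penalty, months 5–13: 9 × 2% × R$614,515.00 = R$110,612.70
Interest (6%/yr ÷ 12 = 0.5%/month): R$614,515.00 × ((1 + 0.005)^13 − 1) = R$41,164.0253…
Penalties + interest = R$147,483.6000 + R$41,164.0253… = R$188,647.63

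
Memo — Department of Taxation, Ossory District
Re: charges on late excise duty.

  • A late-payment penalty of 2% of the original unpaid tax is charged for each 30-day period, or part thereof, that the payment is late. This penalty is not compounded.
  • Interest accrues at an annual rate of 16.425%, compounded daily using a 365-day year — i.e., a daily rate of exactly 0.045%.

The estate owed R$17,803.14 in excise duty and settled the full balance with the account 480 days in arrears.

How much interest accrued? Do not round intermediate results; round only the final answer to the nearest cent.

Interest: R$17,803.14 × ((1 + 0.00045)^480 − 1) = R$17,803.14 × 0.24104208… = R$4,291.3059…

R$4,291.31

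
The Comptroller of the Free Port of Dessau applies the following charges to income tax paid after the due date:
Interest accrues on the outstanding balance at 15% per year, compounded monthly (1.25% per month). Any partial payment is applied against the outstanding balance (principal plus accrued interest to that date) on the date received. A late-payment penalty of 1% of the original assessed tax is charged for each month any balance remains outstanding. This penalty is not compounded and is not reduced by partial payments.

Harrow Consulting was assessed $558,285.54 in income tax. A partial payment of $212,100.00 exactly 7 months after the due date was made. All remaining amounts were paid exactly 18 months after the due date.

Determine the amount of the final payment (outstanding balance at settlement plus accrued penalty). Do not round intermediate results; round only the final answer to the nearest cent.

Balance at month 7: $558,285.5400 × (1 + 0.0125)^7 = $609,006.0439…
After $212,100.00 payment: $609,006.0439… − $212,100.00 = $396,906.0439…
Balance at month 18: $396,906.0439… × (1 + 0.0125)^11 = $455,022.6998…
Penalty: 18 × 1% × $558,285.54 = $100,491.40…
Final settlement = outstanding balance + penalty = $455,022.6998… + $100,491.40… = $555,514.10

$555,514.10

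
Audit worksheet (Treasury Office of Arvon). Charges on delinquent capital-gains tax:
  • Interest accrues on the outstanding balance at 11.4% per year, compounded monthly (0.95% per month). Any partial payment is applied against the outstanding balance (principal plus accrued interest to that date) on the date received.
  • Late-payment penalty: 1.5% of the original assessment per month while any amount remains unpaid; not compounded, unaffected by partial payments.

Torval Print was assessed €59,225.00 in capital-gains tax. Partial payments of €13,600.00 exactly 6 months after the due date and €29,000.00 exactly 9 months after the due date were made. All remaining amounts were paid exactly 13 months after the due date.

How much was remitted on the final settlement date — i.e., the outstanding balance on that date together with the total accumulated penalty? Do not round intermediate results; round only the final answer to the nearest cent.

Balance at month 6: €59,225.0000 × (1 + 0.0095)^6 = €62,682.0237…
After €13,600.00 payment: €62,682.0237… − €13,600.00 = €49,082.0237…
Balance at month 9: €49,082.0237… × (1 + 0.0095)^3 = €50,494.1924…
After €29,000.00 payment: €50,494.1924… − €29,000.00 = €21,494.1924…
Balance at month 13: €21,494.1924… × (1 + 0.0095)^4 = €22,322.6847…
Penalty: 13 × 1.5% × €59,225.00 = €11,548.88…
Final settlement = outstanding balance + penalty = €22,322.6847… + €11,548.88… = €33,871.56

€33,871.56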